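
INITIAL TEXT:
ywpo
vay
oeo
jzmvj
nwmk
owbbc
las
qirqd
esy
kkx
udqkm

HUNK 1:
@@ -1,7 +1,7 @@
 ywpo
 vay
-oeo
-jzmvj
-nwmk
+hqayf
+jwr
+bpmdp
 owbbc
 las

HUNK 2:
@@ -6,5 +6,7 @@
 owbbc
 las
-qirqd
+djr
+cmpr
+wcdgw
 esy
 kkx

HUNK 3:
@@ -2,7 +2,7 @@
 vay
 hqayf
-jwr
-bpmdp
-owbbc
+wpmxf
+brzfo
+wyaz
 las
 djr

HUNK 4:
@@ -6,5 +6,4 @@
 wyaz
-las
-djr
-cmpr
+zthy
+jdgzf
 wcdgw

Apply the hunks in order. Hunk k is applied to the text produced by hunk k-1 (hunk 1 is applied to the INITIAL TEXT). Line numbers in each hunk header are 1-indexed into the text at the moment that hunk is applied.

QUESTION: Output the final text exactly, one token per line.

Hunk 1: at line 1 remove [oeo,jzmvj,nwmk] add [hqayf,jwr,bpmdp] -> 11 lines: ywpo vay hqayf jwr bpmdp owbbc las qirqd esy kkx udqkm
Hunk 2: at line 6 remove [qirqd] add [djr,cmpr,wcdgw] -> 13 lines: ywpo vay hqayf jwr bpmdp owbbc las djr cmpr wcdgw esy kkx udqkm
Hunk 3: at line 2 remove [jwr,bpmdp,owbbc] add [wpmxf,brzfo,wyaz] -> 13 lines: ywpo vay hqayf wpmxf brzfo wyaz las djr cmpr wcdgw esy kkx udqkm
Hunk 4: at line 6 remove [las,djr,cmpr] add [zthy,jdgzf] -> 12 lines: ywpo vay hqayf wpmxf brzfo wyaz zthy jdgzf wcdgw esy kkx udqkm

Answer: ywpo
vay
hqayf
wpmxf
brzfo
wyaz
zthy
jdgzf
wcdgw
esy
kkx
udqkm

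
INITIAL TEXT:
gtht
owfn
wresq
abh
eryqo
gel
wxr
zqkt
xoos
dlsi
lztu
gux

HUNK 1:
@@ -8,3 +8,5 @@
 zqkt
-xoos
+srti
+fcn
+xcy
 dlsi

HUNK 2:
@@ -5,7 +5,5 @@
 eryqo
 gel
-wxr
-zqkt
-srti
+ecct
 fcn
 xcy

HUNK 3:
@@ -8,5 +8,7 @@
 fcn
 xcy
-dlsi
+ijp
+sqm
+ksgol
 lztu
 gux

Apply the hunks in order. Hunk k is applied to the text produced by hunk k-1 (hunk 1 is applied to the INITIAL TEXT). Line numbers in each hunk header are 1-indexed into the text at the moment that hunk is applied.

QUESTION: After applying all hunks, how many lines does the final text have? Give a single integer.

Answer: 14

Derivation:
Hunk 1: at line 8 remove [xoos] add [srti,fcn,xcy] -> 14 lines: gtht owfn wresq abh eryqo gel wxr zqkt srti fcn xcy dlsi lztu gux
Hunk 2: at line 5 remove [wxr,zqkt,srti] add [ecct] -> 12 lines: gtht owfn wresq abh eryqo gel ecct fcn xcy dlsi lztu gux
Hunk 3: at line 8 remove [dlsi] add [ijp,sqm,ksgol] -> 14 lines: gtht owfn wresq abh eryqo gel ecct fcn xcy ijp sqm ksgol lztu gux
Final line count: 14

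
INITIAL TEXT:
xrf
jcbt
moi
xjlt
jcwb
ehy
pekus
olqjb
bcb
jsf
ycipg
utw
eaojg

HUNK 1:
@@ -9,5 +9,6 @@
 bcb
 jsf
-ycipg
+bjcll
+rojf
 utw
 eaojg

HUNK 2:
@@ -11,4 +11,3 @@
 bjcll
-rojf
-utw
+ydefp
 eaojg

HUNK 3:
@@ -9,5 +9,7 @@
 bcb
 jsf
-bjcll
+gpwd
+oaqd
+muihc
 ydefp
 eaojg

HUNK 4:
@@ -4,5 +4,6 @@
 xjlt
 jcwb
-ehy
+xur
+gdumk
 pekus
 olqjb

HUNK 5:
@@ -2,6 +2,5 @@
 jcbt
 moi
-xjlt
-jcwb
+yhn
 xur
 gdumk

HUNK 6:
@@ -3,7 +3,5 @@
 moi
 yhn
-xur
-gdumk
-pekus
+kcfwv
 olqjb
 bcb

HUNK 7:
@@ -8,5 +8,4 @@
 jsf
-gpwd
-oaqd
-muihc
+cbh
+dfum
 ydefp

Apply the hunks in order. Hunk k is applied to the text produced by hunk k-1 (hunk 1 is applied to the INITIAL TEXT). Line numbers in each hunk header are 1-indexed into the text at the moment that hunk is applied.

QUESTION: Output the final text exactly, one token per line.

Answer: xrf
jcbt
moi
yhn
kcfwv
olqjb
bcb
jsf
cbh
dfum
ydefp
eaojg

Derivation:
Hunk 1: at line 9 remove [ycipg] add [bjcll,rojf] -> 14 lines: xrf jcbt moi xjlt jcwb ehy pekus olqjb bcb jsf bjcll rojf utw eaojg
Hunk 2: at line 11 remove [rojf,utw] add [ydefp] -> 13 lines: xrf jcbt moi xjlt jcwb ehy pekus olqjb bcb jsf bjcll ydefp eaojg
Hunk 3: at line 9 remove [bjcll] add [gpwd,oaqd,muihc] -> 15 lines: xrf jcbt moi xjlt jcwb ehy pekus olqjb bcb jsf gpwd oaqd muihc ydefp eaojg
Hunk 4: at line 4 remove [ehy] add [xur,gdumk] -> 16 lines: xrf jcbt moi xjlt jcwb xur gdumk pekus olqjb bcb jsf gpwd oaqd muihc ydefp eaojg
Hunk 5: at line 2 remove [xjlt,jcwb] add [yhn] -> 15 lines: xrf jcbt moi yhn xur gdumk pekus olqjb bcb jsf gpwd oaqd muihc ydefp eaojg
Hunk 6: at line 3 remove [xur,gdumk,pekus] add [kcfwv] -> 13 lines: xrf jcbt moi yhn kcfwv olqjb bcb jsf gpwd oaqd muihc ydefp eaojg
Hunk 7: at line 8 remove [gpwd,oaqd,muihc] add [cbh,dfum] -> 12 lines: xrf jcbt moi yhn kcfwv olqjb bcb jsf cbh dfum ydefp eaojg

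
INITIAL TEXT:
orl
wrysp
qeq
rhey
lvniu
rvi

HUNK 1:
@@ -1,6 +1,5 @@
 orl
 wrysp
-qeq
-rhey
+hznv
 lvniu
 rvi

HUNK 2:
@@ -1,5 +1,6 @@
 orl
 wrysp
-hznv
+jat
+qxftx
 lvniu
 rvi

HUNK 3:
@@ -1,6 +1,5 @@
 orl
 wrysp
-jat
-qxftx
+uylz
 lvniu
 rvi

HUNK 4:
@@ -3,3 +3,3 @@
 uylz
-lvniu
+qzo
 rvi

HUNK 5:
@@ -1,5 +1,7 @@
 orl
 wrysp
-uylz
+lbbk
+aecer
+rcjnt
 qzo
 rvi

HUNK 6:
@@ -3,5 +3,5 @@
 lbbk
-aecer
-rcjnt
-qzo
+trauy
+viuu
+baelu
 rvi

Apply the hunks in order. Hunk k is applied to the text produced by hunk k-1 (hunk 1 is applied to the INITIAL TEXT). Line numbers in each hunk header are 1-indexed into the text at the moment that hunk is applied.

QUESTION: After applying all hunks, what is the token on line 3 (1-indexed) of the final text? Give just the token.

Answer: lbbk

Derivation:
Hunk 1: at line 1 remove [qeq,rhey] add [hznv] -> 5 lines: orl wrysp hznv lvniu rvi
Hunk 2: at line 1 remove [hznv] add [jat,qxftx] -> 6 lines: orl wrysp jat qxftx lvniu rvi
Hunk 3: at line 1 remove [jat,qxftx] add [uylz] -> 5 lines: orl wrysp uylz lvniu rvi
Hunk 4: at line 3 remove [lvniu] add [qzo] -> 5 lines: orl wrysp uylz qzo rvi
Hunk 5: at line 1 remove [uylz] add [lbbk,aecer,rcjnt] -> 7 lines: orl wrysp lbbk aecer rcjnt qzo rvi
Hunk 6: at line 3 remove [aecer,rcjnt,qzo] add [trauy,viuu,baelu] -> 7 lines: orl wrysp lbbk trauy viuu baelu rvi
Final line 3: lbbk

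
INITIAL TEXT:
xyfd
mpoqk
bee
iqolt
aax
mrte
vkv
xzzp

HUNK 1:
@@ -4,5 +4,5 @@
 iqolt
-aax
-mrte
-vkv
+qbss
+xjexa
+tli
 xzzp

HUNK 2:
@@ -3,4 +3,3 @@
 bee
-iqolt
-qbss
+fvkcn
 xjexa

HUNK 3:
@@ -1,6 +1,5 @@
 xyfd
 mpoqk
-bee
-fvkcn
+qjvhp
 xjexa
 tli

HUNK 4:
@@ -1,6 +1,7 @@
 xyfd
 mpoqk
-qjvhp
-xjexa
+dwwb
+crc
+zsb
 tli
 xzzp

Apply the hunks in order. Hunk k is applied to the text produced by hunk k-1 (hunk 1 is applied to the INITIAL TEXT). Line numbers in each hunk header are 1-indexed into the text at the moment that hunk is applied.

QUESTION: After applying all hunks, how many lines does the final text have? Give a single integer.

Answer: 7

Derivation:
Hunk 1: at line 4 remove [aax,mrte,vkv] add [qbss,xjexa,tli] -> 8 lines: xyfd mpoqk bee iqolt qbss xjexa tli xzzp
Hunk 2: at line 3 remove [iqolt,qbss] add [fvkcn] -> 7 lines: xyfd mpoqk bee fvkcn xjexa tli xzzp
Hunk 3: at line 1 remove [bee,fvkcn] add [qjvhp] -> 6 lines: xyfd mpoqk qjvhp xjexa tli xzzp
Hunk 4: at line 1 remove [qjvhp,xjexa] add [dwwb,crc,zsb] -> 7 lines: xyfd mpoqk dwwb crc zsb tli xzzp
Final line count: 7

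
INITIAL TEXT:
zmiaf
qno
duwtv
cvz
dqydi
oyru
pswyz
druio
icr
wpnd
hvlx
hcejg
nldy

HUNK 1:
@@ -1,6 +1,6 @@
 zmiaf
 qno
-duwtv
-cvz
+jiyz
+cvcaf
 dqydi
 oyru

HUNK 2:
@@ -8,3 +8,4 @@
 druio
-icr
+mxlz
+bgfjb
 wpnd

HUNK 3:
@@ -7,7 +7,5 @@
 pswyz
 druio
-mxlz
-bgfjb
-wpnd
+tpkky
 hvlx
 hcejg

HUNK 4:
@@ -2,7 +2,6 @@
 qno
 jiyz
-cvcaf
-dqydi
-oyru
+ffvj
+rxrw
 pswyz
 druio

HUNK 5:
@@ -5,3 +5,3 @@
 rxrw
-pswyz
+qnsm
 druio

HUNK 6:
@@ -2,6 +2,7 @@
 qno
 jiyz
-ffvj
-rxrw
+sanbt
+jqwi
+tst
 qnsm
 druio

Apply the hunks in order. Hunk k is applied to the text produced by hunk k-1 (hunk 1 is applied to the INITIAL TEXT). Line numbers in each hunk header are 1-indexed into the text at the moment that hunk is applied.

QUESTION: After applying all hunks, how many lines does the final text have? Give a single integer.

Answer: 12

Derivation:
Hunk 1: at line 1 remove [duwtv,cvz] add [jiyz,cvcaf] -> 13 lines: zmiaf qno jiyz cvcaf dqydi oyru pswyz druio icr wpnd hvlx hcejg nldy
Hunk 2: at line 8 remove [icr] add [mxlz,bgfjb] -> 14 lines: zmiaf qno jiyz cvcaf dqydi oyru pswyz druio mxlz bgfjb wpnd hvlx hcejg nldy
Hunk 3: at line 7 remove [mxlz,bgfjb,wpnd] add [tpkky] -> 12 lines: zmiaf qno jiyz cvcaf dqydi oyru pswyz druio tpkky hvlx hcejg nldy
Hunk 4: at line 2 remove [cvcaf,dqydi,oyru] add [ffvj,rxrw] -> 11 lines: zmiaf qno jiyz ffvj rxrw pswyz druio tpkky hvlx hcejg nldy
Hunk 5: at line 5 remove [pswyz] add [qnsm] -> 11 lines: zmiaf qno jiyz ffvj rxrw qnsm druio tpkky hvlx hcejg nldy
Hunk 6: at line 2 remove [ffvj,rxrw] add [sanbt,jqwi,tst] -> 12 lines: zmiaf qno jiyz sanbt jqwi tst qnsm druio tpkky hvlx hcejg nldy
Final line count: 12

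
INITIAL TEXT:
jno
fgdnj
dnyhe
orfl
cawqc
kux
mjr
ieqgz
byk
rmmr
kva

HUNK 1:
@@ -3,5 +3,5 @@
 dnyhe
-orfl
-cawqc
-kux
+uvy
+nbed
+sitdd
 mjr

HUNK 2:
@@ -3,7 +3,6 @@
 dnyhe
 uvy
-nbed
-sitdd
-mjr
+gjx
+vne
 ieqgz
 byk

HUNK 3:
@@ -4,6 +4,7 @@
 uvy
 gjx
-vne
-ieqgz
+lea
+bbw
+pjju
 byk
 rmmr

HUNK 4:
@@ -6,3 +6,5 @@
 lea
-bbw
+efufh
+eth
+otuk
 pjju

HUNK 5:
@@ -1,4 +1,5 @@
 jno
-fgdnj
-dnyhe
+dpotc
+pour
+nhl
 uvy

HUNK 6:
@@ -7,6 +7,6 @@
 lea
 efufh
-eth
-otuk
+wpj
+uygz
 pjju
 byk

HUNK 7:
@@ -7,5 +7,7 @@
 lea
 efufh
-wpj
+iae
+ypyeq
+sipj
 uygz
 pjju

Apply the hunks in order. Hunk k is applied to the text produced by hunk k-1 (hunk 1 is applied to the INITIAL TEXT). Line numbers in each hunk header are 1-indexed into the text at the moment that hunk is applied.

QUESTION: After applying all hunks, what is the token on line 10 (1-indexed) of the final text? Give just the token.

Answer: ypyeq

Derivation:
Hunk 1: at line 3 remove [orfl,cawqc,kux] add [uvy,nbed,sitdd] -> 11 lines: jno fgdnj dnyhe uvy nbed sitdd mjr ieqgz byk rmmr kva
Hunk 2: at line 3 remove [nbed,sitdd,mjr] add [gjx,vne] -> 10 lines: jno fgdnj dnyhe uvy gjx vne ieqgz byk rmmr kva
Hunk 3: at line 4 remove [vne,ieqgz] add [lea,bbw,pjju] -> 11 lines: jno fgdnj dnyhe uvy gjx lea bbw pjju byk rmmr kva
Hunk 4: at line 6 remove [bbw] add [efufh,eth,otuk] -> 13 lines: jno fgdnj dnyhe uvy gjx lea efufh eth otuk pjju byk rmmr kva
Hunk 5: at line 1 remove [fgdnj,dnyhe] add [dpotc,pour,nhl] -> 14 lines: jno dpotc pour nhl uvy gjx lea efufh eth otuk pjju byk rmmr kva
Hunk 6: at line 7 remove [eth,otuk] add [wpj,uygz] -> 14 lines: jno dpotc pour nhl uvy gjx lea efufh wpj uygz pjju byk rmmr kva
Hunk 7: at line 7 remove [wpj] add [iae,ypyeq,sipj] -> 16 lines: jno dpotc pour nhl uvy gjx lea efufh iae ypyeq sipj uygz pjju byk rmmr kva
Final line 10: ypyeq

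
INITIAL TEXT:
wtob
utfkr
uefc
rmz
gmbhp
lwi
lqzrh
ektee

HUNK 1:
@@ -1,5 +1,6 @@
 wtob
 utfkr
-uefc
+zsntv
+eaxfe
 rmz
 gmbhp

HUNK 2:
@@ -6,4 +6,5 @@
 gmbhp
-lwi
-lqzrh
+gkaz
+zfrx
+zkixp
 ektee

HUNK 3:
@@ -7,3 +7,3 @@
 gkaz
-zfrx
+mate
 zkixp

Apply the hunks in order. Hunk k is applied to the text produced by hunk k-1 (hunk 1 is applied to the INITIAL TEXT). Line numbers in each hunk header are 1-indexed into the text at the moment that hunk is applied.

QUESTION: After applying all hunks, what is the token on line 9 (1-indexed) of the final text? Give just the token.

Answer: zkixp

Derivation:
Hunk 1: at line 1 remove [uefc] add [zsntv,eaxfe] -> 9 lines: wtob utfkr zsntv eaxfe rmz gmbhp lwi lqzrh ektee
Hunk 2: at line 6 remove [lwi,lqzrh] add [gkaz,zfrx,zkixp] -> 10 lines: wtob utfkr zsntv eaxfe rmz gmbhp gkaz zfrx zkixp ektee
Hunk 3: at line 7 remove [zfrx] add [mate] -> 10 lines: wtob utfkr zsntv eaxfe rmz gmbhp gkaz mate zkixp ektee
Final line 9: zkixp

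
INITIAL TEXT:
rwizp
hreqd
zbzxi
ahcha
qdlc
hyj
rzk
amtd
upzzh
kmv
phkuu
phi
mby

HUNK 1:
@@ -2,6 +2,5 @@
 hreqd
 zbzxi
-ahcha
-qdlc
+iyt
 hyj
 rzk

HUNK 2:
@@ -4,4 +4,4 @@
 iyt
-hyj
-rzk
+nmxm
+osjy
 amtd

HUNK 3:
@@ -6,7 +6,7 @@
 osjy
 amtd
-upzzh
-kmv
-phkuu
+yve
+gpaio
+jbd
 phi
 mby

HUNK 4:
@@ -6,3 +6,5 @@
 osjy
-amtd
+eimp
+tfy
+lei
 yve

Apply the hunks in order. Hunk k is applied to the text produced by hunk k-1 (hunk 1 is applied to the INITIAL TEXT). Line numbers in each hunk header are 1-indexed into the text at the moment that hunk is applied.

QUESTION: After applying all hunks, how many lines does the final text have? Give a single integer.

Hunk 1: at line 2 remove [ahcha,qdlc] add [iyt] -> 12 lines: rwizp hreqd zbzxi iyt hyj rzk amtd upzzh kmv phkuu phi mby
Hunk 2: at line 4 remove [hyj,rzk] add [nmxm,osjy] -> 12 lines: rwizp hreqd zbzxi iyt nmxm osjy amtd upzzh kmv phkuu phi mby
Hunk 3: at line 6 remove [upzzh,kmv,phkuu] add [yve,gpaio,jbd] -> 12 lines: rwizp hreqd zbzxi iyt nmxm osjy amtd yve gpaio jbd phi mby
Hunk 4: at line 6 remove [amtd] add [eimp,tfy,lei] -> 14 lines: rwizp hreqd zbzxi iyt nmxm osjy eimp tfy lei yve gpaio jbd phi mby
Final line count: 14

Answer: 14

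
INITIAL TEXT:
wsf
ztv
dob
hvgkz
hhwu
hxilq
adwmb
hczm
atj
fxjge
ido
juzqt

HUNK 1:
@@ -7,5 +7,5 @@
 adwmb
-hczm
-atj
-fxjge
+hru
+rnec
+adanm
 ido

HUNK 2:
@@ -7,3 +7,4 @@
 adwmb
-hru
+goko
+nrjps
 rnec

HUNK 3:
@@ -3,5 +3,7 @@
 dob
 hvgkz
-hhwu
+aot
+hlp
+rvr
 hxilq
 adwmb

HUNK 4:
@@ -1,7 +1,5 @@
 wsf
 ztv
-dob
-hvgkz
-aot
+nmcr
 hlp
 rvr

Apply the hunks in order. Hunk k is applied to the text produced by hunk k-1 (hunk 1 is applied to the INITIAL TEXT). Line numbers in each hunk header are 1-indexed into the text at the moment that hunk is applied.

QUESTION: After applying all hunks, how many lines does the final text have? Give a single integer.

Answer: 13

Derivation:
Hunk 1: at line 7 remove [hczm,atj,fxjge] add [hru,rnec,adanm] -> 12 lines: wsf ztv dob hvgkz hhwu hxilq adwmb hru rnec adanm ido juzqt
Hunk 2: at line 7 remove [hru] add [goko,nrjps] -> 13 lines: wsf ztv dob hvgkz hhwu hxilq adwmb goko nrjps rnec adanm ido juzqt
Hunk 3: at line 3 remove [hhwu] add [aot,hlp,rvr] -> 15 lines: wsf ztv dob hvgkz aot hlp rvr hxilq adwmb goko nrjps rnec adanm ido juzqt
Hunk 4: at line 1 remove [dob,hvgkz,aot] add [nmcr] -> 13 lines: wsf ztv nmcr hlp rvr hxilq adwmb goko nrjps rnec adanm ido juzqt
Final line count: 13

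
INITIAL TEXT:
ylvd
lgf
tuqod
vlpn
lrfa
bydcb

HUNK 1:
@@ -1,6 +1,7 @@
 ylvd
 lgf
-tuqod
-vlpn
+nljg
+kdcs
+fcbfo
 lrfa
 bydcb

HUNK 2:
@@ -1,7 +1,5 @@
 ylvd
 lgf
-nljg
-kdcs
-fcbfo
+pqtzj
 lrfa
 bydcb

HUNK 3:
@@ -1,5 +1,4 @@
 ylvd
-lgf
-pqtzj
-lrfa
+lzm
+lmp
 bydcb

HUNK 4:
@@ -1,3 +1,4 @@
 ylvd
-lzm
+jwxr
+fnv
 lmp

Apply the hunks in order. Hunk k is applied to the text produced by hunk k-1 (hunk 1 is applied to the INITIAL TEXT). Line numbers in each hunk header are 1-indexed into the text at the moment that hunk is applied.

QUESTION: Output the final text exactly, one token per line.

Hunk 1: at line 1 remove [tuqod,vlpn] add [nljg,kdcs,fcbfo] -> 7 lines: ylvd lgf nljg kdcs fcbfo lrfa bydcb
Hunk 2: at line 1 remove [nljg,kdcs,fcbfo] add [pqtzj] -> 5 lines: ylvd lgf pqtzj lrfa bydcb
Hunk 3: at line 1 remove [lgf,pqtzj,lrfa] add [lzm,lmp] -> 4 lines: ylvd lzm lmp bydcb
Hunk 4: at line 1 remove [lzm] add [jwxr,fnv] -> 5 lines: ylvd jwxr fnv lmp bydcb

Answer: ylvd
jwxr
fnv
lmp
bydcb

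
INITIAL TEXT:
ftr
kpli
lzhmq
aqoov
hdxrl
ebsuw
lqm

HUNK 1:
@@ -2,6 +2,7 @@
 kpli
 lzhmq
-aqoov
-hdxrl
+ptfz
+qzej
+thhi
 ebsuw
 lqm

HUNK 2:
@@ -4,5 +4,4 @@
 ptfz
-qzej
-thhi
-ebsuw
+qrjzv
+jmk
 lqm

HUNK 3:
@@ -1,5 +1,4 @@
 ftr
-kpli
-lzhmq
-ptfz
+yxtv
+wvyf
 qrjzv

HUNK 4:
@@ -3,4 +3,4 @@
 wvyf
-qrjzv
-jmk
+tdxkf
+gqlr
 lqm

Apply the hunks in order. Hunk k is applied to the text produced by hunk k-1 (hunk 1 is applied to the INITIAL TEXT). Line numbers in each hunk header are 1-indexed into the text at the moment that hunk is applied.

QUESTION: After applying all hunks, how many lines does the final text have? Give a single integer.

Hunk 1: at line 2 remove [aqoov,hdxrl] add [ptfz,qzej,thhi] -> 8 lines: ftr kpli lzhmq ptfz qzej thhi ebsuw lqm
Hunk 2: at line 4 remove [qzej,thhi,ebsuw] add [qrjzv,jmk] -> 7 lines: ftr kpli lzhmq ptfz qrjzv jmk lqm
Hunk 3: at line 1 remove [kpli,lzhmq,ptfz] add [yxtv,wvyf] -> 6 lines: ftr yxtv wvyf qrjzv jmk lqm
Hunk 4: at line 3 remove [qrjzv,jmk] add [tdxkf,gqlr] -> 6 lines: ftr yxtv wvyf tdxkf gqlr lqm
Final line count: 6

Answer: 6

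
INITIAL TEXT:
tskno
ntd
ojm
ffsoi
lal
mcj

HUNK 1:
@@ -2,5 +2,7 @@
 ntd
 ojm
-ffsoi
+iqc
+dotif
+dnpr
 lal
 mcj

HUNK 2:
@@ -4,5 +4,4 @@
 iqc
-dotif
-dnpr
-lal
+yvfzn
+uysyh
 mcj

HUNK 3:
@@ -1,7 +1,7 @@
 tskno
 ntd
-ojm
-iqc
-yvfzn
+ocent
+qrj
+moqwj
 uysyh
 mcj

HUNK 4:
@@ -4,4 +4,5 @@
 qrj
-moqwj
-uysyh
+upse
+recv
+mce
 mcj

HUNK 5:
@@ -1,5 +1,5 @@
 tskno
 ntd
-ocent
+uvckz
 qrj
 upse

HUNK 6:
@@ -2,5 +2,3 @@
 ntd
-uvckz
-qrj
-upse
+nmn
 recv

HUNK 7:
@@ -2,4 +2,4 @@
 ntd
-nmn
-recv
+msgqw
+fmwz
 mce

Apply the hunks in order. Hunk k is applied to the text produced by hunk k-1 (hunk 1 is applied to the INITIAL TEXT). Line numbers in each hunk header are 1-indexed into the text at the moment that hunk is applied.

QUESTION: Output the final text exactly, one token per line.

Answer: tskno
ntd
msgqw
fmwz
mce
mcj

Derivation:
Hunk 1: at line 2 remove [ffsoi] add [iqc,dotif,dnpr] -> 8 lines: tskno ntd ojm iqc dotif dnpr lal mcj
Hunk 2: at line 4 remove [dotif,dnpr,lal] add [yvfzn,uysyh] -> 7 lines: tskno ntd ojm iqc yvfzn uysyh mcj
Hunk 3: at line 1 remove [ojm,iqc,yvfzn] add [ocent,qrj,moqwj] -> 7 lines: tskno ntd ocent qrj moqwj uysyh mcj
Hunk 4: at line 4 remove [moqwj,uysyh] add [upse,recv,mce] -> 8 lines: tskno ntd ocent qrj upse recv mce mcj
Hunk 5: at line 1 remove [ocent] add [uvckz] -> 8 lines: tskno ntd uvckz qrj upse recv mce mcj
Hunk 6: at line 2 remove [uvckz,qrj,upse] add [nmn] -> 6 lines: tskno ntd nmn recv mce mcj
Hunk 7: at line 2 remove [nmn,recv] add [msgqw,fmwz] -> 6 lines: tskno ntd msgqw fmwz mce mcj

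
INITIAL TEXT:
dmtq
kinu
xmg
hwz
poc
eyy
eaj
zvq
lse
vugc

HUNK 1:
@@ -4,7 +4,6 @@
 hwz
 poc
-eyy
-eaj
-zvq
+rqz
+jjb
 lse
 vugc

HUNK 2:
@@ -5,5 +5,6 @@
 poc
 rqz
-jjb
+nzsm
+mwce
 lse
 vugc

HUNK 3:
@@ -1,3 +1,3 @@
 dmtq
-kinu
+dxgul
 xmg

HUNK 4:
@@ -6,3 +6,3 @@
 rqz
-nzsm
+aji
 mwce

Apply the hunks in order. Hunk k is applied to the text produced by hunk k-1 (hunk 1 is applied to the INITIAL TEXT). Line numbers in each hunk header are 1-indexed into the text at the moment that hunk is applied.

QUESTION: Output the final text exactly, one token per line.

Answer: dmtq
dxgul
xmg
hwz
poc
rqz
aji
mwce
lse
vugc

Derivation:
Hunk 1: at line 4 remove [eyy,eaj,zvq] add [rqz,jjb] -> 9 lines: dmtq kinu xmg hwz poc rqz jjb lse vugc
Hunk 2: at line 5 remove [jjb] add [nzsm,mwce] -> 10 lines: dmtq kinu xmg hwz poc rqz nzsm mwce lse vugc
Hunk 3: at line 1 remove [kinu] add [dxgul] -> 10 lines: dmtq dxgul xmg hwz poc rqz nzsm mwce lse vugc
Hunk 4: at line 6 remove [nzsm] add [aji] -> 10 lines: dmtq dxgul xmg hwz poc rqz aji mwce lse vugc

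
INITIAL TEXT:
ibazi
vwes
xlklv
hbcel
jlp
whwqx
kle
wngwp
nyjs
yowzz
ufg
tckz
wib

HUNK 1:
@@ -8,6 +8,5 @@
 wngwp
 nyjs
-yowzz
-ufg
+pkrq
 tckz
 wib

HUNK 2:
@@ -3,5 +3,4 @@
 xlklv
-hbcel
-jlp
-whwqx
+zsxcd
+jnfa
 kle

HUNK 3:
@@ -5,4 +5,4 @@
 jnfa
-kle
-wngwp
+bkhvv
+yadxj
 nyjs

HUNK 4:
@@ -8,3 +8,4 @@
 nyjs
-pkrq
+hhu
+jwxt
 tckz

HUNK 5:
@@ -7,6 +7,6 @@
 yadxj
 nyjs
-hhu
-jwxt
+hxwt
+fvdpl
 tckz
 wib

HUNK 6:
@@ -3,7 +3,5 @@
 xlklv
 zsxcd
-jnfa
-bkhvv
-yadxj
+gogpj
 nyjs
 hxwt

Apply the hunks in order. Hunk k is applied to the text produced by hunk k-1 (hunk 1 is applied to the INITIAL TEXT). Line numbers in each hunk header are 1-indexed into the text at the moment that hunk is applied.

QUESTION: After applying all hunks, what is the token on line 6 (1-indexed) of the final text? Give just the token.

Answer: nyjs

Derivation:
Hunk 1: at line 8 remove [yowzz,ufg] add [pkrq] -> 12 lines: ibazi vwes xlklv hbcel jlp whwqx kle wngwp nyjs pkrq tckz wib
Hunk 2: at line 3 remove [hbcel,jlp,whwqx] add [zsxcd,jnfa] -> 11 lines: ibazi vwes xlklv zsxcd jnfa kle wngwp nyjs pkrq tckz wib
Hunk 3: at line 5 remove [kle,wngwp] add [bkhvv,yadxj] -> 11 lines: ibazi vwes xlklv zsxcd jnfa bkhvv yadxj nyjs pkrq tckz wib
Hunk 4: at line 8 remove [pkrq] add [hhu,jwxt] -> 12 lines: ibazi vwes xlklv zsxcd jnfa bkhvv yadxj nyjs hhu jwxt tckz wib
Hunk 5: at line 7 remove [hhu,jwxt] add [hxwt,fvdpl] -> 12 lines: ibazi vwes xlklv zsxcd jnfa bkhvv yadxj nyjs hxwt fvdpl tckz wib
Hunk 6: at line 3 remove [jnfa,bkhvv,yadxj] add [gogpj] -> 10 lines: ibazi vwes xlklv zsxcd gogpj nyjs hxwt fvdpl tckz wib
Final line 6: nyjs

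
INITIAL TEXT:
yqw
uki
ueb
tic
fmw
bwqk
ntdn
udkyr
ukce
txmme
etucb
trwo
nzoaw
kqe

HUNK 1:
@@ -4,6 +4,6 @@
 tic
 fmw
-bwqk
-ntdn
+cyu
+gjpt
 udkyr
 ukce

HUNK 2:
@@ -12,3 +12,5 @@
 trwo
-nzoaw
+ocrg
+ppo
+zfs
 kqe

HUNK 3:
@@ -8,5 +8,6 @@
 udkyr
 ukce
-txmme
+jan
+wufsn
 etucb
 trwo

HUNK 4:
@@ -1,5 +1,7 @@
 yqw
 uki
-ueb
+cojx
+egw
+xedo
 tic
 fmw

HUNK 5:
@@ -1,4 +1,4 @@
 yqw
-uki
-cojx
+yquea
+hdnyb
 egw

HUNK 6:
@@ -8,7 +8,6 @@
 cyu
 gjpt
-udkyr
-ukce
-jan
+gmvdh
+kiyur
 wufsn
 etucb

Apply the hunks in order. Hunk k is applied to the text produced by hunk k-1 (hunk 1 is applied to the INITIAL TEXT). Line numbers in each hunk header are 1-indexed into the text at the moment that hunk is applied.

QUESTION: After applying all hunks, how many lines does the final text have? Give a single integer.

Answer: 18

Derivation:
Hunk 1: at line 4 remove [bwqk,ntdn] add [cyu,gjpt] -> 14 lines: yqw uki ueb tic fmw cyu gjpt udkyr ukce txmme etucb trwo nzoaw kqe
Hunk 2: at line 12 remove [nzoaw] add [ocrg,ppo,zfs] -> 16 lines: yqw uki ueb tic fmw cyu gjpt udkyr ukce txmme etucb trwo ocrg ppo zfs kqe
Hunk 3: at line 8 remove [txmme] add [jan,wufsn] -> 17 lines: yqw uki ueb tic fmw cyu gjpt udkyr ukce jan wufsn etucb trwo ocrg ppo zfs kqe
Hunk 4: at line 1 remove [ueb] add [cojx,egw,xedo] -> 19 lines: yqw uki cojx egw xedo tic fmw cyu gjpt udkyr ukce jan wufsn etucb trwo ocrg ppo zfs kqe
Hunk 5: at line 1 remove [uki,cojx] add [yquea,hdnyb] -> 19 lines: yqw yquea hdnyb egw xedo tic fmw cyu gjpt udkyr ukce jan wufsn etucb trwo ocrg ppo zfs kqe
Hunk 6: at line 8 remove [udkyr,ukce,jan] add [gmvdh,kiyur] -> 18 lines: yqw yquea hdnyb egw xedo tic fmw cyu gjpt gmvdh kiyur wufsn etucb trwo ocrg ppo zfs kqe
Final line count: 18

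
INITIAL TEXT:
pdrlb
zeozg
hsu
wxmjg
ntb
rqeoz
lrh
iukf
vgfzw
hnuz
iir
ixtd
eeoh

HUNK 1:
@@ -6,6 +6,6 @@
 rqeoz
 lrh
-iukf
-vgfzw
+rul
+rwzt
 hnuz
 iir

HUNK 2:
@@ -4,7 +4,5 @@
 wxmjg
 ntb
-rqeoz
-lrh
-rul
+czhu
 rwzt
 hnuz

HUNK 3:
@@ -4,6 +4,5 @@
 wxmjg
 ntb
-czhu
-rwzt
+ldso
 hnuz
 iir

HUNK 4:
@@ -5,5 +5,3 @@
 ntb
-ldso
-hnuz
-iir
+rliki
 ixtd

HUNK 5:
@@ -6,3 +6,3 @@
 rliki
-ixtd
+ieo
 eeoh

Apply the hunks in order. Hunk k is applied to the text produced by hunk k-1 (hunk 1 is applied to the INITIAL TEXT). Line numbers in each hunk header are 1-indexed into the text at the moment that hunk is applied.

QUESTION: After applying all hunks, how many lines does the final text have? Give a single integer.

Answer: 8

Derivation:
Hunk 1: at line 6 remove [iukf,vgfzw] add [rul,rwzt] -> 13 lines: pdrlb zeozg hsu wxmjg ntb rqeoz lrh rul rwzt hnuz iir ixtd eeoh
Hunk 2: at line 4 remove [rqeoz,lrh,rul] add [czhu] -> 11 lines: pdrlb zeozg hsu wxmjg ntb czhu rwzt hnuz iir ixtd eeoh
Hunk 3: at line 4 remove [czhu,rwzt] add [ldso] -> 10 lines: pdrlb zeozg hsu wxmjg ntb ldso hnuz iir ixtd eeoh
Hunk 4: at line 5 remove [ldso,hnuz,iir] add [rliki] -> 8 lines: pdrlb zeozg hsu wxmjg ntb rliki ixtd eeoh
Hunk 5: at line 6 remove [ixtd] add [ieo] -> 8 lines: pdrlb zeozg hsu wxmjg ntb rliki ieo eeoh
Final line count: 8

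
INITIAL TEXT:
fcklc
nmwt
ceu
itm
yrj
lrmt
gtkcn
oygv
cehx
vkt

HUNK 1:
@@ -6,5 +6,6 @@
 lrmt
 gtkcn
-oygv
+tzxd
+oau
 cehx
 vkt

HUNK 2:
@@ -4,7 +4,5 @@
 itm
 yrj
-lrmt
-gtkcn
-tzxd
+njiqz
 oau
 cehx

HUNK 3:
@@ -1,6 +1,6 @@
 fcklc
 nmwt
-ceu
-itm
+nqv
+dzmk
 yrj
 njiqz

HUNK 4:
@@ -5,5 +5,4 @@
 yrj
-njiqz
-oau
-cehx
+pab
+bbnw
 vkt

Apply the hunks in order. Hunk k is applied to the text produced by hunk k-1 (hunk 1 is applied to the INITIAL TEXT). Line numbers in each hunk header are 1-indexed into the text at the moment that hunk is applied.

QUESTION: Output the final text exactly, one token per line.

Answer: fcklc
nmwt
nqv
dzmk
yrj
pab
bbnw
vkt

Derivation:
Hunk 1: at line 6 remove [oygv] add [tzxd,oau] -> 11 lines: fcklc nmwt ceu itm yrj lrmt gtkcn tzxd oau cehx vkt
Hunk 2: at line 4 remove [lrmt,gtkcn,tzxd] add [njiqz] -> 9 lines: fcklc nmwt ceu itm yrj njiqz oau cehx vkt
Hunk 3: at line 1 remove [ceu,itm] add [nqv,dzmk] -> 9 lines: fcklc nmwt nqv dzmk yrj njiqz oau cehx vkt
Hunk 4: at line 5 remove [njiqz,oau,cehx] add [pab,bbnw] -> 8 lines: fcklc nmwt nqv dzmk yrj pab bbnw vkt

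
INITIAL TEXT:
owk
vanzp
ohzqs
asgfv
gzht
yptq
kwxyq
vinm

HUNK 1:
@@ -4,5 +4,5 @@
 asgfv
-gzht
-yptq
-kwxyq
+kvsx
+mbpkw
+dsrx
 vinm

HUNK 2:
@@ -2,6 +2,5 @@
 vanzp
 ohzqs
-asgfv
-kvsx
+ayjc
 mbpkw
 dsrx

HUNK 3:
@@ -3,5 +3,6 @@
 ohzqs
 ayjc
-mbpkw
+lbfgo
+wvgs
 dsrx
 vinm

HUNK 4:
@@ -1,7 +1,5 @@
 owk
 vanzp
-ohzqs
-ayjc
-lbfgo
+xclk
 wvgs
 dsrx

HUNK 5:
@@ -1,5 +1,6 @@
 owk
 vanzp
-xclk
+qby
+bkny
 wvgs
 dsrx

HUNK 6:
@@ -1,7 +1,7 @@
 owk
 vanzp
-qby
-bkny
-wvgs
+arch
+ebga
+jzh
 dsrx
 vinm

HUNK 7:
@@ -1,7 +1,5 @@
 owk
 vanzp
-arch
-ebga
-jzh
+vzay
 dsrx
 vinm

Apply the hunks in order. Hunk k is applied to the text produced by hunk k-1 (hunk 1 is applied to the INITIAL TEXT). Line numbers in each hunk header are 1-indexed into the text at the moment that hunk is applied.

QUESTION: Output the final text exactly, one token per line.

Hunk 1: at line 4 remove [gzht,yptq,kwxyq] add [kvsx,mbpkw,dsrx] -> 8 lines: owk vanzp ohzqs asgfv kvsx mbpkw dsrx vinm
Hunk 2: at line 2 remove [asgfv,kvsx] add [ayjc] -> 7 lines: owk vanzp ohzqs ayjc mbpkw dsrx vinm
Hunk 3: at line 3 remove [mbpkw] add [lbfgo,wvgs] -> 8 lines: owk vanzp ohzqs ayjc lbfgo wvgs dsrx vinm
Hunk 4: at line 1 remove [ohzqs,ayjc,lbfgo] add [xclk] -> 6 lines: owk vanzp xclk wvgs dsrx vinm
Hunk 5: at line 1 remove [xclk] add [qby,bkny] -> 7 lines: owk vanzp qby bkny wvgs dsrx vinm
Hunk 6: at line 1 remove [qby,bkny,wvgs] add [arch,ebga,jzh] -> 7 lines: owk vanzp arch ebga jzh dsrx vinm
Hunk 7: at line 1 remove [arch,ebga,jzh] add [vzay] -> 5 lines: owk vanzp vzay dsrx vinm

Answer: owk
vanzp
vzay
dsrx
vinm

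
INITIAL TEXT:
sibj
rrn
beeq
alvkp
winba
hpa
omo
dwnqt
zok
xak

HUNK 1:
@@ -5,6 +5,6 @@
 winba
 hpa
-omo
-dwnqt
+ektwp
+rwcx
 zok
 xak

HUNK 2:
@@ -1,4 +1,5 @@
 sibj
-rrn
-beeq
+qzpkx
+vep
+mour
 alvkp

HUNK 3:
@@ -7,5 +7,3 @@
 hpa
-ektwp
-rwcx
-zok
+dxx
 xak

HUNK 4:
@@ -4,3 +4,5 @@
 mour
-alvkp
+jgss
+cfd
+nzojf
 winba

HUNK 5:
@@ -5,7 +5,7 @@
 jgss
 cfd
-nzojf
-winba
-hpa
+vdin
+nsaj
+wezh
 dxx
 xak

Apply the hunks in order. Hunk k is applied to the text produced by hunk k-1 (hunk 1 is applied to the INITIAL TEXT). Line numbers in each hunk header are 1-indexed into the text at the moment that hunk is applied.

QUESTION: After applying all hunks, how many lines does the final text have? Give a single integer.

Hunk 1: at line 5 remove [omo,dwnqt] add [ektwp,rwcx] -> 10 lines: sibj rrn beeq alvkp winba hpa ektwp rwcx zok xak
Hunk 2: at line 1 remove [rrn,beeq] add [qzpkx,vep,mour] -> 11 lines: sibj qzpkx vep mour alvkp winba hpa ektwp rwcx zok xak
Hunk 3: at line 7 remove [ektwp,rwcx,zok] add [dxx] -> 9 lines: sibj qzpkx vep mour alvkp winba hpa dxx xak
Hunk 4: at line 4 remove [alvkp] add [jgss,cfd,nzojf] -> 11 lines: sibj qzpkx vep mour jgss cfd nzojf winba hpa dxx xak
Hunk 5: at line 5 remove [nzojf,winba,hpa] add [vdin,nsaj,wezh] -> 11 lines: sibj qzpkx vep mour jgss cfd vdin nsaj wezh dxx xak
Final line count: 11

Answer: 11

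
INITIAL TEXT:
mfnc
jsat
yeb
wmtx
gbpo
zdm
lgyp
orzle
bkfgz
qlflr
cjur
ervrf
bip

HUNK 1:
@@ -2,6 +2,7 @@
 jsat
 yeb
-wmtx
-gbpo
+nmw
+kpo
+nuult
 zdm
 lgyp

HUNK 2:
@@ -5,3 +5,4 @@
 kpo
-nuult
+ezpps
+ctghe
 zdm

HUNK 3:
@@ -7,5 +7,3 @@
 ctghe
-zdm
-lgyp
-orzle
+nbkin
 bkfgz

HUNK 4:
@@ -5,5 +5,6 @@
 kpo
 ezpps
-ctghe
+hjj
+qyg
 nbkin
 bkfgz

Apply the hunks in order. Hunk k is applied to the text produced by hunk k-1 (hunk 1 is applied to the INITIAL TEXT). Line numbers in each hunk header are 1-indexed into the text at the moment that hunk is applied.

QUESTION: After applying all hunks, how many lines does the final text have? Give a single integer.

Hunk 1: at line 2 remove [wmtx,gbpo] add [nmw,kpo,nuult] -> 14 lines: mfnc jsat yeb nmw kpo nuult zdm lgyp orzle bkfgz qlflr cjur ervrf bip
Hunk 2: at line 5 remove [nuult] add [ezpps,ctghe] -> 15 lines: mfnc jsat yeb nmw kpo ezpps ctghe zdm lgyp orzle bkfgz qlflr cjur ervrf bip
Hunk 3: at line 7 remove [zdm,lgyp,orzle] add [nbkin] -> 13 lines: mfnc jsat yeb nmw kpo ezpps ctghe nbkin bkfgz qlflr cjur ervrf bip
Hunk 4: at line 5 remove [ctghe] add [hjj,qyg] -> 14 lines: mfnc jsat yeb nmw kpo ezpps hjj qyg nbkin bkfgz qlflr cjur ervrf bip
Final line count: 14

Answer: 14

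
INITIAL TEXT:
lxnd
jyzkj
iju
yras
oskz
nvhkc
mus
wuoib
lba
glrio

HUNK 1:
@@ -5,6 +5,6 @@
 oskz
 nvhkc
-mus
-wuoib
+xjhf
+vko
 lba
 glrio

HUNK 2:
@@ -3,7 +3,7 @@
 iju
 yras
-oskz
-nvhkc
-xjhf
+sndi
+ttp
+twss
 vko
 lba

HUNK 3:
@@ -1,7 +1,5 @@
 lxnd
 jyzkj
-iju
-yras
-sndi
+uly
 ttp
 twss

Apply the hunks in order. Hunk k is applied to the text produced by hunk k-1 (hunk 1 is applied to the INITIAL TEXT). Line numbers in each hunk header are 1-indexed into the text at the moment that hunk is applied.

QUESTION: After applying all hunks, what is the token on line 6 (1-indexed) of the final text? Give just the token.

Answer: vko

Derivation:
Hunk 1: at line 5 remove [mus,wuoib] add [xjhf,vko] -> 10 lines: lxnd jyzkj iju yras oskz nvhkc xjhf vko lba glrio
Hunk 2: at line 3 remove [oskz,nvhkc,xjhf] add [sndi,ttp,twss] -> 10 lines: lxnd jyzkj iju yras sndi ttp twss vko lba glrio
Hunk 3: at line 1 remove [iju,yras,sndi] add [uly] -> 8 lines: lxnd jyzkj uly ttp twss vko lba glrio
Final line 6: vko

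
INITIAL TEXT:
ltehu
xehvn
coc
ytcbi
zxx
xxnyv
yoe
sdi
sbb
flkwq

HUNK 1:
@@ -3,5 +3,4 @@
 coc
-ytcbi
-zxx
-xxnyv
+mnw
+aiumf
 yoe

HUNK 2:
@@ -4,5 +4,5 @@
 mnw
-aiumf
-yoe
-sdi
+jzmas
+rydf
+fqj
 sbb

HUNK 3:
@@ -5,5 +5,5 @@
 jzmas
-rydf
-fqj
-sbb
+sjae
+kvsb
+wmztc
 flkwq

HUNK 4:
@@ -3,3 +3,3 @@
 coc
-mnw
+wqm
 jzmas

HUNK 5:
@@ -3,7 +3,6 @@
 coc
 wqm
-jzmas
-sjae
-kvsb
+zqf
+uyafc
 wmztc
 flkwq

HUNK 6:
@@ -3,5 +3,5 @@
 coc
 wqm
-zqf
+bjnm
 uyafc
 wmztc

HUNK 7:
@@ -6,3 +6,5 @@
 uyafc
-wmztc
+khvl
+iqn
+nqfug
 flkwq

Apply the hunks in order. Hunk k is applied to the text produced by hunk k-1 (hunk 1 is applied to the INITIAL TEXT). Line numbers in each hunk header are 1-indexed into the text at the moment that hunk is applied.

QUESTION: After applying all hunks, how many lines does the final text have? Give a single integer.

Hunk 1: at line 3 remove [ytcbi,zxx,xxnyv] add [mnw,aiumf] -> 9 lines: ltehu xehvn coc mnw aiumf yoe sdi sbb flkwq
Hunk 2: at line 4 remove [aiumf,yoe,sdi] add [jzmas,rydf,fqj] -> 9 lines: ltehu xehvn coc mnw jzmas rydf fqj sbb flkwq
Hunk 3: at line 5 remove [rydf,fqj,sbb] add [sjae,kvsb,wmztc] -> 9 lines: ltehu xehvn coc mnw jzmas sjae kvsb wmztc flkwq
Hunk 4: at line 3 remove [mnw] add [wqm] -> 9 lines: ltehu xehvn coc wqm jzmas sjae kvsb wmztc flkwq
Hunk 5: at line 3 remove [jzmas,sjae,kvsb] add [zqf,uyafc] -> 8 lines: ltehu xehvn coc wqm zqf uyafc wmztc flkwq
Hunk 6: at line 3 remove [zqf] add [bjnm] -> 8 lines: ltehu xehvn coc wqm bjnm uyafc wmztc flkwq
Hunk 7: at line 6 remove [wmztc] add [khvl,iqn,nqfug] -> 10 lines: ltehu xehvn coc wqm bjnm uyafc khvl iqn nqfug flkwq
Final line count: 10

Answer: 10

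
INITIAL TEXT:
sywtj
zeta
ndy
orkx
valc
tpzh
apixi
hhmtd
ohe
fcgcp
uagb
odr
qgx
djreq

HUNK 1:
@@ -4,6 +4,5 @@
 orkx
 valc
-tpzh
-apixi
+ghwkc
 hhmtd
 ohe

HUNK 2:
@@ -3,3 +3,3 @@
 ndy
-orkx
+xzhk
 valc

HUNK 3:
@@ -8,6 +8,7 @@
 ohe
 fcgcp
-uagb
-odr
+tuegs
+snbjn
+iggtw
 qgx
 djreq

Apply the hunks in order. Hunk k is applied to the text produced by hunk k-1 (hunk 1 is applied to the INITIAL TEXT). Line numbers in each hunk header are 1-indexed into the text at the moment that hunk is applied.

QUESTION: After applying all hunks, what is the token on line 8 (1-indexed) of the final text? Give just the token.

Answer: ohe

Derivation:
Hunk 1: at line 4 remove [tpzh,apixi] add [ghwkc] -> 13 lines: sywtj zeta ndy orkx valc ghwkc hhmtd ohe fcgcp uagb odr qgx djreq
Hunk 2: at line 3 remove [orkx] add [xzhk] -> 13 lines: sywtj zeta ndy xzhk valc ghwkc hhmtd ohe fcgcp uagb odr qgx djreq
Hunk 3: at line 8 remove [uagb,odr] add [tuegs,snbjn,iggtw] -> 14 lines: sywtj zeta ndy xzhk valc ghwkc hhmtd ohe fcgcp tuegs snbjn iggtw qgx djreq
Final line 8: ohe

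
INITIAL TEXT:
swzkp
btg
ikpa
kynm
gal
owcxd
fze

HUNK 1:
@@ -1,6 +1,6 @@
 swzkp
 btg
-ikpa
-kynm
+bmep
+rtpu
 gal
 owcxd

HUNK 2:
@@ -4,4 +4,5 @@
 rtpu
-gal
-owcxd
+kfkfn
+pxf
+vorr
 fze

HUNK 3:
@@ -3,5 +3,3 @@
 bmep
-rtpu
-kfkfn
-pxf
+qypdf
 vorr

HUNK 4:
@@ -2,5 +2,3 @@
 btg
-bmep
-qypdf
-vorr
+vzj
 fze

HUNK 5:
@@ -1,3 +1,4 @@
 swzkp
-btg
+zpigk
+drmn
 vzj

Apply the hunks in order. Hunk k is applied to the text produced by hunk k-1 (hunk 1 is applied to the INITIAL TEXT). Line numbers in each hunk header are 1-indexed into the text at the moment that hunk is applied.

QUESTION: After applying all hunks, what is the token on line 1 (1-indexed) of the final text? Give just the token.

Hunk 1: at line 1 remove [ikpa,kynm] add [bmep,rtpu] -> 7 lines: swzkp btg bmep rtpu gal owcxd fze
Hunk 2: at line 4 remove [gal,owcxd] add [kfkfn,pxf,vorr] -> 8 lines: swzkp btg bmep rtpu kfkfn pxf vorr fze
Hunk 3: at line 3 remove [rtpu,kfkfn,pxf] add [qypdf] -> 6 lines: swzkp btg bmep qypdf vorr fze
Hunk 4: at line 2 remove [bmep,qypdf,vorr] add [vzj] -> 4 lines: swzkp btg vzj fze
Hunk 5: at line 1 remove [btg] add [zpigk,drmn] -> 5 lines: swzkp zpigk drmn vzj fze
Final line 1: swzkp

Answer: swzkp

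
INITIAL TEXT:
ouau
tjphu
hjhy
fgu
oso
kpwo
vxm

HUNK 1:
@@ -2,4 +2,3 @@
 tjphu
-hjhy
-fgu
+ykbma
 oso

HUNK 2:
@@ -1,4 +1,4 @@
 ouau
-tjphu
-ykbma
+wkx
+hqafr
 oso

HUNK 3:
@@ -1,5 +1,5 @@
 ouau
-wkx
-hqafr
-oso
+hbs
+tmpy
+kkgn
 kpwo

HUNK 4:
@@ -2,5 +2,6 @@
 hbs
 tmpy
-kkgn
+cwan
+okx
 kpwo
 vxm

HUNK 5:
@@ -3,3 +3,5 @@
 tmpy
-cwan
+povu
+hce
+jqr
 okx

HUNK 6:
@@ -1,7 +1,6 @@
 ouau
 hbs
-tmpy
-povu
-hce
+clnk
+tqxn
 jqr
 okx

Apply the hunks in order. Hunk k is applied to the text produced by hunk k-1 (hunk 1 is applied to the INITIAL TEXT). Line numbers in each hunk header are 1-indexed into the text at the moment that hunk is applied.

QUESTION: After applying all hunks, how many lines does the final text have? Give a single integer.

Hunk 1: at line 2 remove [hjhy,fgu] add [ykbma] -> 6 lines: ouau tjphu ykbma oso kpwo vxm
Hunk 2: at line 1 remove [tjphu,ykbma] add [wkx,hqafr] -> 6 lines: ouau wkx hqafr oso kpwo vxm
Hunk 3: at line 1 remove [wkx,hqafr,oso] add [hbs,tmpy,kkgn] -> 6 lines: ouau hbs tmpy kkgn kpwo vxm
Hunk 4: at line 2 remove [kkgn] add [cwan,okx] -> 7 lines: ouau hbs tmpy cwan okx kpwo vxm
Hunk 5: at line 3 remove [cwan] add [povu,hce,jqr] -> 9 lines: ouau hbs tmpy povu hce jqr okx kpwo vxm
Hunk 6: at line 1 remove [tmpy,povu,hce] add [clnk,tqxn] -> 8 lines: ouau hbs clnk tqxn jqr okx kpwo vxm
Final line count: 8

Answer: 8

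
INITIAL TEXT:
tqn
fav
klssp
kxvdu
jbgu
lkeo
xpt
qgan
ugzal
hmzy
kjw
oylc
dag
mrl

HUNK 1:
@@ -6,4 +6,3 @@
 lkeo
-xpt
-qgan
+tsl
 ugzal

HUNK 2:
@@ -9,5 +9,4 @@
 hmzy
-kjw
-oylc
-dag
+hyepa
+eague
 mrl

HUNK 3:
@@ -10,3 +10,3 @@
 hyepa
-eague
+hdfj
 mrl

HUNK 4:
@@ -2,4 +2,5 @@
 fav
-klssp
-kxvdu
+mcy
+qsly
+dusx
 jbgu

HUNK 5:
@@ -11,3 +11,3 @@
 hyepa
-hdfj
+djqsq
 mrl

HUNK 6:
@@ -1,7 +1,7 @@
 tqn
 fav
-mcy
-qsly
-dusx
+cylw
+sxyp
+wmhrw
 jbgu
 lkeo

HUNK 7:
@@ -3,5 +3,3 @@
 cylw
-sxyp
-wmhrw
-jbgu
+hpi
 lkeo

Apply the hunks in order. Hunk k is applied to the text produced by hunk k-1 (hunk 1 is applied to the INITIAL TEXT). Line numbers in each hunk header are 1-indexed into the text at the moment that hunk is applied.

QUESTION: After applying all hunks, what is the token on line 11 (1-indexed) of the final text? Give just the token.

Hunk 1: at line 6 remove [xpt,qgan] add [tsl] -> 13 lines: tqn fav klssp kxvdu jbgu lkeo tsl ugzal hmzy kjw oylc dag mrl
Hunk 2: at line 9 remove [kjw,oylc,dag] add [hyepa,eague] -> 12 lines: tqn fav klssp kxvdu jbgu lkeo tsl ugzal hmzy hyepa eague mrl
Hunk 3: at line 10 remove [eague] add [hdfj] -> 12 lines: tqn fav klssp kxvdu jbgu lkeo tsl ugzal hmzy hyepa hdfj mrl
Hunk 4: at line 2 remove [klssp,kxvdu] add [mcy,qsly,dusx] -> 13 lines: tqn fav mcy qsly dusx jbgu lkeo tsl ugzal hmzy hyepa hdfj mrl
Hunk 5: at line 11 remove [hdfj] add [djqsq] -> 13 lines: tqn fav mcy qsly dusx jbgu lkeo tsl ugzal hmzy hyepa djqsq mrl
Hunk 6: at line 1 remove [mcy,qsly,dusx] add [cylw,sxyp,wmhrw] -> 13 lines: tqn fav cylw sxyp wmhrw jbgu lkeo tsl ugzal hmzy hyepa djqsq mrl
Hunk 7: at line 3 remove [sxyp,wmhrw,jbgu] add [hpi] -> 11 lines: tqn fav cylw hpi lkeo tsl ugzal hmzy hyepa djqsq mrl
Final line 11: mrl

Answer: mrl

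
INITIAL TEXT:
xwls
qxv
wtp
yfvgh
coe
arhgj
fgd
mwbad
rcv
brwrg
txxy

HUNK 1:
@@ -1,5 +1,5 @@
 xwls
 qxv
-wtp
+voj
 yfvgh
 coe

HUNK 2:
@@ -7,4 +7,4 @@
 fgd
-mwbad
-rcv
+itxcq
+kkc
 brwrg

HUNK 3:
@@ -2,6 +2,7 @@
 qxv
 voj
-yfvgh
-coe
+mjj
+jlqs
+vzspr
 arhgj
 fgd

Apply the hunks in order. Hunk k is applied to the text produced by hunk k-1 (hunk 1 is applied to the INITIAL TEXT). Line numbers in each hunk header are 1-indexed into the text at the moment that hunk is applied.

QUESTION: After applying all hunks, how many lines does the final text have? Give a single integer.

Hunk 1: at line 1 remove [wtp] add [voj] -> 11 lines: xwls qxv voj yfvgh coe arhgj fgd mwbad rcv brwrg txxy
Hunk 2: at line 7 remove [mwbad,rcv] add [itxcq,kkc] -> 11 lines: xwls qxv voj yfvgh coe arhgj fgd itxcq kkc brwrg txxy
Hunk 3: at line 2 remove [yfvgh,coe] add [mjj,jlqs,vzspr] -> 12 lines: xwls qxv voj mjj jlqs vzspr arhgj fgd itxcq kkc brwrg txxy
Final line count: 12

Answer: 12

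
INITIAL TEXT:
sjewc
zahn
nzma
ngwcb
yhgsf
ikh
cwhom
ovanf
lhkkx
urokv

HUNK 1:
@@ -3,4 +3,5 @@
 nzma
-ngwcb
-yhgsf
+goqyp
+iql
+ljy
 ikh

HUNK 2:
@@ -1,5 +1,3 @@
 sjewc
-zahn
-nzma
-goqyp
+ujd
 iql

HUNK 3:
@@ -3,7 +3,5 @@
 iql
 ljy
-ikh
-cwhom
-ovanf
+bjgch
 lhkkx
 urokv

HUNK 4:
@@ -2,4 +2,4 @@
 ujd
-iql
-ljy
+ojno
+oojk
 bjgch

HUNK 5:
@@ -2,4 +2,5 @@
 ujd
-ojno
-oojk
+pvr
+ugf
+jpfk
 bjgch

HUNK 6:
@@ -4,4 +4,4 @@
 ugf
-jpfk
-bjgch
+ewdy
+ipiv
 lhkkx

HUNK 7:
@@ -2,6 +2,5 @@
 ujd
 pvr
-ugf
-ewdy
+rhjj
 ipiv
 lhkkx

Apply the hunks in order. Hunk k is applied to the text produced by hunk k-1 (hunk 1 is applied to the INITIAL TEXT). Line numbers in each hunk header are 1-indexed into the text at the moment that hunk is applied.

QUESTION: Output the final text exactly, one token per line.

Hunk 1: at line 3 remove [ngwcb,yhgsf] add [goqyp,iql,ljy] -> 11 lines: sjewc zahn nzma goqyp iql ljy ikh cwhom ovanf lhkkx urokv
Hunk 2: at line 1 remove [zahn,nzma,goqyp] add [ujd] -> 9 lines: sjewc ujd iql ljy ikh cwhom ovanf lhkkx urokv
Hunk 3: at line 3 remove [ikh,cwhom,ovanf] add [bjgch] -> 7 lines: sjewc ujd iql ljy bjgch lhkkx urokv
Hunk 4: at line 2 remove [iql,ljy] add [ojno,oojk] -> 7 lines: sjewc ujd ojno oojk bjgch lhkkx urokv
Hunk 5: at line 2 remove [ojno,oojk] add [pvr,ugf,jpfk] -> 8 lines: sjewc ujd pvr ugf jpfk bjgch lhkkx urokv
Hunk 6: at line 4 remove [jpfk,bjgch] add [ewdy,ipiv] -> 8 lines: sjewc ujd pvr ugf ewdy ipiv lhkkx urokv
Hunk 7: at line 2 remove [ugf,ewdy] add [rhjj] -> 7 lines: sjewc ujd pvr rhjj ipiv lhkkx urokv

Answer: sjewc
ujd
pvr
rhjj
ipiv
lhkkx
urokv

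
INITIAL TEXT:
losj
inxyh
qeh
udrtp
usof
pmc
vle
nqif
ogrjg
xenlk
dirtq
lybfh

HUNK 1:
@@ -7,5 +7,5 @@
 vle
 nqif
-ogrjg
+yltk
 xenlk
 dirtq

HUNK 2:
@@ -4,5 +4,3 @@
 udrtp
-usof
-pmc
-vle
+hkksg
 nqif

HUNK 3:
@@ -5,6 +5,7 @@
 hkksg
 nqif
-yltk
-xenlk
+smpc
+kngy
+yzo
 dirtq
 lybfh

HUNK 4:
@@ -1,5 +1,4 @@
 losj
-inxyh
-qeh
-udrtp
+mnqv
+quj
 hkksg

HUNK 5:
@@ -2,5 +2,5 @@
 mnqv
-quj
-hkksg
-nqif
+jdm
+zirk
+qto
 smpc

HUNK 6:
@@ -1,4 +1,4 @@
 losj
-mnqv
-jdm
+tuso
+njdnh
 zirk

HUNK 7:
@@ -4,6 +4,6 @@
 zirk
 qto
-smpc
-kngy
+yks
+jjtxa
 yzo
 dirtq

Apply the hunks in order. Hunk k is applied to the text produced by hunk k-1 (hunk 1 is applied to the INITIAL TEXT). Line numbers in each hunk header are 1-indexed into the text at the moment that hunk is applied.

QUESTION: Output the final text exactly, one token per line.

Answer: losj
tuso
njdnh
zirk
qto
yks
jjtxa
yzo
dirtq
lybfh

Derivation:
Hunk 1: at line 7 remove [ogrjg] add [yltk] -> 12 lines: losj inxyh qeh udrtp usof pmc vle nqif yltk xenlk dirtq lybfh
Hunk 2: at line 4 remove [usof,pmc,vle] add [hkksg] -> 10 lines: losj inxyh qeh udrtp hkksg nqif yltk xenlk dirtq lybfh
Hunk 3: at line 5 remove [yltk,xenlk] add [smpc,kngy,yzo] -> 11 lines: losj inxyh qeh udrtp hkksg nqif smpc kngy yzo dirtq lybfh
Hunk 4: at line 1 remove [inxyh,qeh,udrtp] add [mnqv,quj] -> 10 lines: losj mnqv quj hkksg nqif smpc kngy yzo dirtq lybfh
Hunk 5: at line 2 remove [quj,hkksg,nqif] add [jdm,zirk,qto] -> 10 lines: losj mnqv jdm zirk qto smpc kngy yzo dirtq lybfh
Hunk 6: at line 1 remove [mnqv,jdm] add [tuso,njdnh] -> 10 lines: losj tuso njdnh zirk qto smpc kngy yzo dirtq lybfh
Hunk 7: at line 4 remove [smpc,kngy] add [yks,jjtxa] -> 10 lines: losj tuso njdnh zirk qto yks jjtxa yzo dirtq lybfh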